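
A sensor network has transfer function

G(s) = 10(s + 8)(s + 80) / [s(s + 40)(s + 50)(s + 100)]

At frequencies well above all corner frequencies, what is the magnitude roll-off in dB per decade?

-40 dB/decade

Each pole contributes −20 dB/decade at high frequency; each zero contributes +20 dB/decade.
Net: 2 zero(s) − 4 pole(s) → -40 dB/decade.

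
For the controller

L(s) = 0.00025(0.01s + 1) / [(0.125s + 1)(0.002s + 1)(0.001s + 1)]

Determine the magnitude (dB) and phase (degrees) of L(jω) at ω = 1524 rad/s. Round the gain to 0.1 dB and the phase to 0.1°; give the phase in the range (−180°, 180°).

At ω = 1524 rad/s:
zero (1 + j1524·0.01) = 1 + j15.24 → |·| ≈ 15.273, ∠ ≈ 86.25°
pole (1 + j1524·0.125) = 1 + j190.5 → |·| ≈ 190.5, ∠ ≈ 89.70°
pole (1 + j1524·0.002) = 1 + j3.048 → |·| ≈ 3.2079, ∠ ≈ 71.84°
pole (1 + j1524·0.001) = 1 + j1.524 → |·| ≈ 1.8228, ∠ ≈ 56.73°
|L| = 0.00025 · 15.273 / (190.5 · 3.2079 · 1.8228) ≈ 3.4278e-06
Gain = 20 log₁₀(3.4278e-06) ≈ -109.30 dB
∠L = (86.25°) − (89.70° + 71.84° + 56.73°) = -132.02°

-109.3 dB, -132.0°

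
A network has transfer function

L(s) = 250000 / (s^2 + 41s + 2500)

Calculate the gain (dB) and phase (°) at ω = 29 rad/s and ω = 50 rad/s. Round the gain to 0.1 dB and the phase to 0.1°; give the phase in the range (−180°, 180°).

ω = 29: 41.8 dB, -35.6°; ω = 50: 41.7 dB, -90.0°

At s = jω = j29:
quadratic: (j29)² + 41·j29 + 2500 = 1659 + j1189 → |·| ≈ 2041.1, ∠ ≈ 35.63°
|L| = 250000 / 2041.1 ≈ 122.48
Gain = 20 log₁₀(122.48) ≈ 41.76 dB
∠L = 0.00° − 35.63° = -35.63°

At s = jω = j50:
quadratic: (j50)² + 41·j50 + 2500 = 0 + j2050 → |·| ≈ 2050, ∠ ≈ 90.00°
|L| = 250000 / 2050 ≈ 121.95
Gain = 20 log₁₀(121.95) ≈ 41.72 dB
∠L = 0.00° − 90.00° = -90.00°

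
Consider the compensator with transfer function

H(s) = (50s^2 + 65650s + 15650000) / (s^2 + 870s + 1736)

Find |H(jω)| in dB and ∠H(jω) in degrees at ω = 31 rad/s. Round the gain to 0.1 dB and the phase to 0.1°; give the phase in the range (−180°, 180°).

55.3 dB, -80.9°

Substitute s = j31:
Numerator: 50(j31)^2 + 65650(j31) + 15650000 = 15601950 + j2035150
Denominator: (j31)^2 + 870(j31) + 1736 = 775 + j26970
|N| = √(15601950² + 2035150²) ≈ 1.5734e+07, ∠N ≈ 7.43°
|D| = √(775² + 26970²) ≈ 26981, ∠D ≈ 88.35°
|H| = 1.5734e+07 / 26981 ≈ 583.15
Gain = 20 log₁₀(583.15) ≈ 55.32 dB
∠H = 7.43° − 88.35° = -80.92°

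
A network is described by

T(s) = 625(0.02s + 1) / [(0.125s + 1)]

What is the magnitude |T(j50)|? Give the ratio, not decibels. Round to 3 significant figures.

At ω = 50 rad/s:
zero (1 + j50·0.02) = 1 + j1 → |·| ≈ 1.4142, ∠ ≈ 45.00°
pole (1 + j50·0.125) = 1 + j6.25 → |·| ≈ 6.3295, ∠ ≈ 80.91°
|T| = 625 · 1.4142 / (6.3295) ≈ 139.64

140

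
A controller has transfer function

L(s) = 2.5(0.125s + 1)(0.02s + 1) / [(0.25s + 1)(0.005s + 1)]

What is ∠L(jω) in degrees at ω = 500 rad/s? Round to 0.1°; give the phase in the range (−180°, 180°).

At ω = 500 rad/s:
zero (1 + j500·0.125) = 1 + j62.5 → |·| ≈ 62.508, ∠ ≈ 89.08°
zero (1 + j500·0.02) = 1 + j10 → |·| ≈ 10.05, ∠ ≈ 84.29°
pole (1 + j500·0.25) = 1 + j125 → |·| ≈ 125, ∠ ≈ 89.54°
pole (1 + j500·0.005) = 1 + j2.5 → |·| ≈ 2.6926, ∠ ≈ 68.20°
∠L = (89.08° + 84.29°) − (89.54° + 68.20°) = 15.63°

15.6°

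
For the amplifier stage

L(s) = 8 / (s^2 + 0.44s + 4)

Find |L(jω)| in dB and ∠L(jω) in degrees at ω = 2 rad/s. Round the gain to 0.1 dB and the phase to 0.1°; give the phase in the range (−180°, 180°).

At s = jω = j2:
quadratic: (j2)² + 0.44·j2 + 4 = 0 + j0.88 → |·| ≈ 0.88, ∠ ≈ 90.00°
|L| = 8 / 0.88 ≈ 9.0909
Gain = 20 log₁₀(9.0909) ≈ 19.17 dB
∠L = 0.00° − 90.00° = -90.00°

19.2 dB, -90.0°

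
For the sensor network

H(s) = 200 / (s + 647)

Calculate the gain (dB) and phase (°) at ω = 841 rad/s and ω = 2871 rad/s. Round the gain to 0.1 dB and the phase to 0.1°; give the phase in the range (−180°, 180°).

ω = 841: -14.5 dB, -52.4°; ω = 2871: -23.4 dB, -77.3°

At s = jω = j841:
pole (s+647): 647 + j841 → |·| = √(647²+841²) = √1125890 ≈ 1061.1, ∠ = arctan(841/647) ≈ 52.43°
|H| = 200 / 1061.1 ≈ 0.18848
Gain = 20 log₁₀(0.18848) ≈ -14.49 dB
∠H = 0.00° − 52.43° = -52.43°

At s = jω = j2871:
pole (s+647): 647 + j2871 → |·| = √(647²+2871²) = √8661250 ≈ 2943, ∠ = arctan(2871/647) ≈ 77.30°
|H| = 200 / 2943 ≈ 0.067958
Gain = 20 log₁₀(0.067958) ≈ -23.36 dB
∠H = 0.00° − 77.30° = -77.30°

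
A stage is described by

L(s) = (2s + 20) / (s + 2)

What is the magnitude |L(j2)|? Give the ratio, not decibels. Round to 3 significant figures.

7.21

Substitute s = j2:
Numerator: 2(j2) + 20 = 20 + j4
Denominator: (j2) + 2 = 2 + j2
|N| = √(20² + 4²) ≈ 20.396, ∠N ≈ 11.31°
|D| = √(2² + 2²) ≈ 2.8284, ∠D ≈ 45.00°
|L| = 20.396 / 2.8284 ≈ 7.2111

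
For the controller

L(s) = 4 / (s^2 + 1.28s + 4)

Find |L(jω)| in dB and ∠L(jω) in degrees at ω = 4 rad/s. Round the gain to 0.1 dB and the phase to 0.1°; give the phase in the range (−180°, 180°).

-10.3 dB, -156.9°

At s = jω = j4:
quadratic: (j4)² + 1.28·j4 + 4 = -12 + j5.12 → |·| ≈ 13.047, ∠ ≈ 156.89°
|L| = 4 / 13.047 ≈ 0.30658
Gain = 20 log₁₀(0.30658) ≈ -10.27 dB
∠L = 0.00° − 156.89° = -156.89°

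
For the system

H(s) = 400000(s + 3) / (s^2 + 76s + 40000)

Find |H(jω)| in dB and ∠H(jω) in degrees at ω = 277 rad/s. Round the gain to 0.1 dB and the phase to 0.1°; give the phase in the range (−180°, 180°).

At s = jω = j277:
zero (s+3): 3 + j277 → |·| = √(3²+277²) = √76738 ≈ 277.02, ∠ = arctan(277/3) ≈ 89.38°
quadratic: (j277)² + 76·j277 + 40000 = -36729 + j21052 → |·| ≈ 42334, ∠ ≈ 150.18°
|H| = 400000 · 277.02 / 42334 ≈ 2617.5
Gain = 20 log₁₀(2617.5) ≈ 68.36 dB
∠H = 89.38° − 150.18° = -60.80°

68.4 dB, -60.8°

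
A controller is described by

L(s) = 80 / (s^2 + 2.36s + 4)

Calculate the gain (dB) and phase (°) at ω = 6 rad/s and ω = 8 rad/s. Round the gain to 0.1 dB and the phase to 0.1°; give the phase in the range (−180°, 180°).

At s = jω = j6:
quadratic: (j6)² + 2.36·j6 + 4 = -32 + j14.16 → |·| ≈ 34.993, ∠ ≈ 156.13°
|L| = 80 / 34.993 ≈ 2.2862
Gain = 20 log₁₀(2.2862) ≈ 7.18 dB
∠L = 0.00° − 156.13° = -156.13°

At s = jω = j8:
quadratic: (j8)² + 2.36·j8 + 4 = -60 + j18.88 → |·| ≈ 62.9, ∠ ≈ 162.53°
|L| = 80 / 62.9 ≈ 1.2719
Gain = 20 log₁₀(1.2719) ≈ 2.09 dB
∠L = 0.00° − 162.53° = -162.53°

ω = 6: 7.2 dB, -156.1°; ω = 8: 2.1 dB, -162.5°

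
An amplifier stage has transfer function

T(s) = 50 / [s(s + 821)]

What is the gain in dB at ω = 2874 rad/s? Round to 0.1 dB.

-104.7 dB

At s = jω = j2874:
pole (s+821): 821 + j2874 → |·| = √(821²+2874²) = √8933917 ≈ 2989, ∠ = arctan(2874/821) ≈ 74.06°
pole at origin: |s| = 2874, ∠ = 90.00° (in denominator)
|T| = 50 / 8.5904e+06 ≈ 5.8205e-06
Gain = 20 log₁₀(5.8205e-06) ≈ -104.70 dB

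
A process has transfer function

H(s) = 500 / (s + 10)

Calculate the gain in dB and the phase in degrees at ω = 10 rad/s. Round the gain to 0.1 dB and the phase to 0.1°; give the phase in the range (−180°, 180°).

Substitute s = j10:
Numerator: 500 = 500 + j0
Denominator: (j10) + 10 = 10 + j10
|N| = √(500² + 0²) ≈ 500, ∠N ≈ 0.00°
|D| = √(10² + 10²) ≈ 14.142, ∠D ≈ 45.00°
|H| = 500 / 14.142 ≈ 35.356
Gain = 20 log₁₀(35.356) ≈ 30.97 dB
∠H = 0.00° − 45.00° = -45.00°

31.0 dB, -45.0°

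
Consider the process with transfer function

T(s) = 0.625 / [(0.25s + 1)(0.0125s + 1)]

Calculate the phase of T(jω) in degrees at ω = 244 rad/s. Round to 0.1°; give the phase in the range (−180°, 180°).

At ω = 244 rad/s:
pole (1 + j244·0.25) = 1 + j61 → |·| ≈ 61.008, ∠ ≈ 89.06°
pole (1 + j244·0.0125) = 1 + j3.05 → |·| ≈ 3.2098, ∠ ≈ 71.85°
∠T = (0°) − (89.06° + 71.85°) = -160.91°

-160.9°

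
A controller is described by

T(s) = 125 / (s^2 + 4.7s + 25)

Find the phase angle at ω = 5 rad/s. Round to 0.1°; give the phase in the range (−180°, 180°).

At s = jω = j5:
quadratic: (j5)² + 4.7·j5 + 25 = 0 + j23.5 → |·| ≈ 23.5, ∠ ≈ 90.00°
∠T = 0.00° − 90.00° = -90.00°

-90.0°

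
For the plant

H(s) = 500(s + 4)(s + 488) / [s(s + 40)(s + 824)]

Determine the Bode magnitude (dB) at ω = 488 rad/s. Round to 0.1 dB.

At s = jω = j488:
zero (s+4): 4 + j488 → |·| = √(4²+488²) = √238160 ≈ 488.02, ∠ = arctan(488/4) ≈ 89.53°
zero (s+488): 488 + j488 → |·| = √(488²+488²) = √476288 ≈ 690.14, ∠ = arctan(488/488) ≈ 45.00°
pole (s+40): 40 + j488 → |·| = √(40²+488²) = √239744 ≈ 489.64, ∠ = arctan(488/40) ≈ 85.31°
pole (s+824): 824 + j488 → |·| = √(824²+488²) = √917120 ≈ 957.66, ∠ = arctan(488/824) ≈ 30.64°
pole at origin: |s| = 488, ∠ = 90.00° (in denominator)
|H| = 500 · 3.368e+05 / 2.2883e+08 ≈ 0.73592
Gain = 20 log₁₀(0.73592) ≈ -2.66 dB

-2.7 dB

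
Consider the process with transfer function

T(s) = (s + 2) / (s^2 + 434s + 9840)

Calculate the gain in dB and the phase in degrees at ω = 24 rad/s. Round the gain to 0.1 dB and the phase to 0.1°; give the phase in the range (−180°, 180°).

Substitute s = j24:
Numerator: (j24) + 2 = 2 + j24
Denominator: (j24)^2 + 434(j24) + 9840 = 9264 + j10416
|N| = √(2² + 24²) ≈ 24.083, ∠N ≈ 85.24°
|D| = √(9264² + 10416²) ≈ 13940, ∠D ≈ 48.35°
|T| = 24.083 / 13940 ≈ 0.0017276
Gain = 20 log₁₀(0.0017276) ≈ -55.25 dB
∠T = 85.24° − 48.35° = 36.89°

-55.3 dB, 36.9°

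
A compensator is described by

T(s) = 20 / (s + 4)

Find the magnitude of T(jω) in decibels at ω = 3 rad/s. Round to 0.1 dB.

At s = jω = j3:
pole (s+4): 4 + j3 → |·| = √(4²+3²) = √25 ≈ 5, ∠ = arctan(3/4) ≈ 36.87°
|T| = 20 / 5 ≈ 4
Gain = 20 log₁₀(4) ≈ 12.04 dB

12.0 dB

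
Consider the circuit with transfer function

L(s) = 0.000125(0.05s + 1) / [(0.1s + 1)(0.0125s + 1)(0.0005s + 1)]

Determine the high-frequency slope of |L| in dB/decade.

Each pole contributes −20 dB/decade at high frequency; each zero contributes +20 dB/decade.
Net: 1 zero(s) − 3 pole(s) → -40 dB/decade.

-40 dB/decade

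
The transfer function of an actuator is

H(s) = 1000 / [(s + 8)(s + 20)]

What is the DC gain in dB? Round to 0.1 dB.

H(0) = 1000 / (8·20) = 6.25
20 log₁₀(6.25) ≈ 15.92 dB

15.9 dB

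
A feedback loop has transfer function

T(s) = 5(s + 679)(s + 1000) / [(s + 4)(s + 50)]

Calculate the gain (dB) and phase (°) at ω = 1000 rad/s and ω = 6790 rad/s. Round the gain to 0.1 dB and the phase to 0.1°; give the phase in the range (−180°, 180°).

ω = 1000: 18.6 dB, -76.1°; ω = 6790: 14.1 dB, -13.6°

At s = jω = j1000:
zero (s+679): 679 + j1000 → |·| = √(679²+1000²) = √1461041 ≈ 1208.7, ∠ = arctan(1000/679) ≈ 55.82°
zero (s+1000): 1000 + j1000 → |·| = √(1000²+1000²) = √2000000 ≈ 1414.2, ∠ = arctan(1000/1000) ≈ 45.00°
pole (s+4): 4 + j1000 → |·| = √(4²+1000²) = √1000016 ≈ 1000, ∠ = arctan(1000/4) ≈ 89.77°
pole (s+50): 50 + j1000 → |·| = √(50²+1000²) = √1002500 ≈ 1001.2, ∠ = arctan(1000/50) ≈ 87.14°
|T| = 5 · 1.7093e+06 / 1.0012e+06 ≈ 8.5363
Gain = 20 log₁₀(8.5363) ≈ 18.63 dB
∠T = 100.82° − 176.91° = -76.09°

At s = jω = j6790:
zero (s+679): 679 + j6790 → |·| = √(679²+6790²) = √46565141 ≈ 6823.9, ∠ = arctan(6790/679) ≈ 84.29°
zero (s+1000): 1000 + j6790 → |·| = √(1000²+6790²) = √47104100 ≈ 6863.2, ∠ = arctan(6790/1000) ≈ 81.62°
pole (s+4): 4 + j6790 → |·| = √(4²+6790²) = √46104116 ≈ 6790, ∠ = arctan(6790/4) ≈ 89.97°
pole (s+50): 50 + j6790 → |·| = √(50²+6790²) = √46106600 ≈ 6790.2, ∠ = arctan(6790/50) ≈ 89.58°
|T| = 5 · 4.6834e+07 / 4.6105e+07 ≈ 5.0791
Gain = 20 log₁₀(5.0791) ≈ 14.12 dB
∠T = 165.91° − 179.55° = -13.64°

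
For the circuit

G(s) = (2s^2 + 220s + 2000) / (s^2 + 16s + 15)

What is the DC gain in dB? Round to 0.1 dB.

G(0) = 2000 / 15 ≈ 133.33
20 log₁₀(133.33) ≈ 42.50 dB

42.5 dB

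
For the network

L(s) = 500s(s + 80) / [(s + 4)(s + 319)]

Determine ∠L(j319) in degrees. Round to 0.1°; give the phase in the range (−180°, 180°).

31.6°

At s = jω = j319:
zero (s+80): 80 + j319 → |·| = √(80²+319²) = √108161 ≈ 328.88, ∠ = arctan(319/80) ≈ 75.92°
zero at origin: s = j319 → |·| = 319, ∠ = 90.00°
pole (s+4): 4 + j319 → |·| = √(4²+319²) = √101777 ≈ 319.03, ∠ = arctan(319/4) ≈ 89.28°
pole (s+319): 319 + j319 → |·| = √(319²+319²) = √203522 ≈ 451.13, ∠ = arctan(319/319) ≈ 45.00°
∠L = 165.92° − 134.28° = 31.64°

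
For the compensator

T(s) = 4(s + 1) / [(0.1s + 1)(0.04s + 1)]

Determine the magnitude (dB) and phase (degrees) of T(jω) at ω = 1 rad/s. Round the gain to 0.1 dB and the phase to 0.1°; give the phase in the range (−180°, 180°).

At ω = 1 rad/s:
zero (1 + j1·1) = 1 + j1 → |·| ≈ 1.4142, ∠ ≈ 45.00°
pole (1 + j1·0.1) = 1 + j0.1 → |·| ≈ 1.005, ∠ ≈ 5.71°
pole (1 + j1·0.04) = 1 + j0.04 → |·| ≈ 1.0008, ∠ ≈ 2.29°
|T| = 4 · 1.4142 / (1.005 · 1.0008) ≈ 5.6242
Gain = 20 log₁₀(5.6242) ≈ 15.00 dB
∠T = (45.00°) − (5.71° + 2.29°) = 37.00°

15.0 dB, 37.0°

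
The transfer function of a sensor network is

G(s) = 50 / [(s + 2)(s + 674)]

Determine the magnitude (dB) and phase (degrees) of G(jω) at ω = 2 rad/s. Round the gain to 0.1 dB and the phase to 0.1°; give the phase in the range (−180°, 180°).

At s = jω = j2:
pole (s+2): 2 + j2 → |·| = √(2²+2²) = √8 ≈ 2.8284, ∠ = arctan(2/2) ≈ 45.00°
pole (s+674): 674 + j2 → |·| = √(674²+2²) = √454280 ≈ 674, ∠ = arctan(2/674) ≈ 0.17°
|G| = 50 / 1906.3 ≈ 0.026229
Gain = 20 log₁₀(0.026229) ≈ -31.62 dB
∠G = 0.00° − 45.17° = -45.17°

-31.6 dB, -45.2°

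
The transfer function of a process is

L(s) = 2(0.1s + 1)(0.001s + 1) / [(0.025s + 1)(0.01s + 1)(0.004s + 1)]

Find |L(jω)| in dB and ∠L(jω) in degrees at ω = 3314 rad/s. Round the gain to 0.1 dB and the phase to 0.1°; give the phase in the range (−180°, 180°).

At ω = 3314 rad/s:
zero (1 + j3314·0.1) = 1 + j331.4 → |·| ≈ 331.4, ∠ ≈ 89.83°
zero (1 + j3314·0.001) = 1 + j3.314 → |·| ≈ 3.4616, ∠ ≈ 73.21°
pole (1 + j3314·0.025) = 1 + j82.85 → |·| ≈ 82.856, ∠ ≈ 89.31°
pole (1 + j3314·0.01) = 1 + j33.14 → |·| ≈ 33.155, ∠ ≈ 88.27°
pole (1 + j3314·0.004) = 1 + j13.256 → |·| ≈ 13.294, ∠ ≈ 85.69°
|L| = 2 · 331.4 · 3.4616 / (82.856 · 33.155 · 13.294) ≈ 0.062825
Gain = 20 log₁₀(0.062825) ≈ -24.04 dB
∠L = (89.83° + 73.21°) − (89.31° + 88.27° + 85.69°) = -100.23°

-24.0 dB, -100.2°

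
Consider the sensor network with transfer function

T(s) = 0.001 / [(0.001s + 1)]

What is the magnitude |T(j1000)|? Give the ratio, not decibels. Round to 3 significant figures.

At ω = 1000 rad/s:
pole (1 + j1000·0.001) = 1 + j1 → |·| ≈ 1.4142, ∠ ≈ 45.00°
|T| = 0.001 · 1 / (1.4142) ≈ 0.00070711

0.000707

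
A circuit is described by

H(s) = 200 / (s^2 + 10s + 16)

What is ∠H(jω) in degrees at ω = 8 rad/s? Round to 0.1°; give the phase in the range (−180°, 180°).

-121.0°

Substitute s = j8:
Numerator: 200 = 200 + j0
Denominator: (j8)^2 + 10(j8) + 16 = -48 + j80
|N| = √(200² + 0²) ≈ 200, ∠N ≈ 0.00°
|D| = √(48² + 80²) ≈ 93.295, ∠D ≈ 120.96°
∠H = 0.00° − 120.96° = -120.96°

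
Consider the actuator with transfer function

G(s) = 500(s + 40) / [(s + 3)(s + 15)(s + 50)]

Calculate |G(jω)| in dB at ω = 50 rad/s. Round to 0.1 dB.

-15.2 dB

At s = jω = j50:
zero (s+40): 40 + j50 → |·| = √(40²+50²) = √4100 ≈ 64.031, ∠ = arctan(50/40) ≈ 51.34°
pole (s+3): 3 + j50 → |·| = √(3²+50²) = √2509 ≈ 50.09, ∠ = arctan(50/3) ≈ 86.57°
pole (s+15): 15 + j50 → |·| = √(15²+50²) = √2725 ≈ 52.202, ∠ = arctan(50/15) ≈ 73.30°
pole (s+50): 50 + j50 → |·| = √(50²+50²) = √5000 ≈ 70.711, ∠ = arctan(50/50) ≈ 45.00°
|G| = 500 · 64.031 / 1.8489e+05 ≈ 0.17316
Gain = 20 log₁₀(0.17316) ≈ -15.23 dB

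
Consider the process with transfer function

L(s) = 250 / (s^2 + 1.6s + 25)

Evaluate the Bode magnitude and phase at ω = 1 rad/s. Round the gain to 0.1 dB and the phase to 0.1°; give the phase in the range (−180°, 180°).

20.3 dB, -3.8°

At s = jω = j1:
quadratic: (j1)² + 1.6·j1 + 25 = 24 + j1.6 → |·| ≈ 24.053, ∠ ≈ 3.81°
|L| = 250 / 24.053 ≈ 10.394
Gain = 20 log₁₀(10.394) ≈ 20.34 dB
∠L = 0.00° − 3.81° = -3.81°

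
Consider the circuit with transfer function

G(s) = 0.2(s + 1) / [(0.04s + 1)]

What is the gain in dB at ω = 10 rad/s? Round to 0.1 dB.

5.4 dB

At ω = 10 rad/s:
zero (1 + j10·1) = 1 + j10 → |·| ≈ 10.05, ∠ ≈ 84.29°
pole (1 + j10·0.04) = 1 + j0.4 → |·| ≈ 1.077, ∠ ≈ 21.80°
|G| = 0.2 · 10.05 / (1.077) ≈ 1.8663
Gain = 20 log₁₀(1.8663) ≈ 5.42 dB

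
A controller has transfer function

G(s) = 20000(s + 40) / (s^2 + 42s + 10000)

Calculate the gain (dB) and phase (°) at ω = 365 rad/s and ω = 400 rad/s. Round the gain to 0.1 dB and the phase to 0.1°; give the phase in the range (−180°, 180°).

ω = 365: 35.4 dB, -89.2°; ω = 400: 34.5 dB, -89.3°

At s = jω = j365:
zero (s+40): 40 + j365 → |·| = √(40²+365²) = √134825 ≈ 367.19, ∠ = arctan(365/40) ≈ 83.75°
quadratic: (j365)² + 42·j365 + 10000 = -123225 + j15330 → |·| ≈ 1.2417e+05, ∠ ≈ 172.91°
|G| = 20000 · 367.19 / 1.2417e+05 ≈ 59.143
Gain = 20 log₁₀(59.143) ≈ 35.44 dB
∠G = 83.75° − 172.91° = -89.16°

At s = jω = j400:
zero (s+40): 40 + j400 → |·| = √(40²+400²) = √161600 ≈ 402, ∠ = arctan(400/40) ≈ 84.29°
quadratic: (j400)² + 42·j400 + 10000 = -150000 + j16800 → |·| ≈ 1.5094e+05, ∠ ≈ 173.61°
|G| = 20000 · 402 / 1.5094e+05 ≈ 53.266
Gain = 20 log₁₀(53.266) ≈ 34.53 dB
∠G = 84.29° − 173.61° = -89.32°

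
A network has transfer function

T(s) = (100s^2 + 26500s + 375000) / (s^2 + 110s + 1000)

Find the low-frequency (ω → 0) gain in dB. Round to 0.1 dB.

51.5 dB

T(0) = 375000 / 1000 = 375
20 log₁₀(375) ≈ 51.48 dB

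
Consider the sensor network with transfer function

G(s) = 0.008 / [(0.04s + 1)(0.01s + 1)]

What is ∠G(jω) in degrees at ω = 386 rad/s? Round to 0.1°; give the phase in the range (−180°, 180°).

At ω = 386 rad/s:
pole (1 + j386·0.04) = 1 + j15.44 → |·| ≈ 15.472, ∠ ≈ 86.29°
pole (1 + j386·0.01) = 1 + j3.86 → |·| ≈ 3.9874, ∠ ≈ 75.48°
∠G = (0°) − (86.29° + 75.48°) = -161.77°

-161.8°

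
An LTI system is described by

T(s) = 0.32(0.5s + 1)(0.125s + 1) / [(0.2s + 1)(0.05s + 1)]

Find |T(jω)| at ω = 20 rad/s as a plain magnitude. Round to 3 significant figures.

At ω = 20 rad/s:
zero (1 + j20·0.5) = 1 + j10 → |·| ≈ 10.05, ∠ ≈ 84.29°
zero (1 + j20·0.125) = 1 + j2.5 → |·| ≈ 2.6926, ∠ ≈ 68.20°
pole (1 + j20·0.2) = 1 + j4 → |·| ≈ 4.1231, ∠ ≈ 75.96°
pole (1 + j20·0.05) = 1 + j1 → |·| ≈ 1.4142, ∠ ≈ 45.00°
|T| = 0.32 · 10.05 · 2.6926 / (4.1231 · 1.4142) ≈ 1.4851

1.49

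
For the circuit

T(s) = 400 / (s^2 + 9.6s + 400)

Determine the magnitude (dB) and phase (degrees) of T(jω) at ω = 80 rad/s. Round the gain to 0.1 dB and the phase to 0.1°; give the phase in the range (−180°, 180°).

At s = jω = j80:
quadratic: (j80)² + 9.6·j80 + 400 = -6000 + j768 → |·| ≈ 6049, ∠ ≈ 172.71°
|T| = 400 / 6049 ≈ 0.066127
Gain = 20 log₁₀(0.066127) ≈ -23.59 dB
∠T = 0.00° − 172.71° = -172.71°

-23.6 dB, -172.7°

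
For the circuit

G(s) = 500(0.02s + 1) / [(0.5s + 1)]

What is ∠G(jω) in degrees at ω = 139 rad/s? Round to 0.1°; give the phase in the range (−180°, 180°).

-19.0°

At ω = 139 rad/s:
zero (1 + j139·0.02) = 1 + j2.78 → |·| ≈ 2.9544, ∠ ≈ 70.22°
pole (1 + j139·0.5) = 1 + j69.5 → |·| ≈ 69.507, ∠ ≈ 89.18°
∠G = (70.22°) − (89.18°) = -18.96°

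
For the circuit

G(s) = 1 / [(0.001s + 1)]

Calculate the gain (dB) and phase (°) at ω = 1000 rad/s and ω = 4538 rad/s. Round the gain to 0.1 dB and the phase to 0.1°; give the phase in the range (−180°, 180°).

At ω = 1000 rad/s:
pole (1 + j1000·0.001) = 1 + j1 → |·| ≈ 1.4142, ∠ ≈ 45.00°
|G| = 1 · 1 / (1.4142) ≈ 0.70711
Gain = 20 log₁₀(0.70711) ≈ -3.01 dB
∠G = (0°) − (45.00°) = -45.00°

At ω = 4538 rad/s:
pole (1 + j4538·0.001) = 1 + j4.538 → |·| ≈ 4.6469, ∠ ≈ 77.57°
|G| = 1 · 1 / (4.6469) ≈ 0.2152
Gain = 20 log₁₀(0.2152) ≈ -13.34 dB
∠G = (0°) − (77.57°) = -77.57°

ω = 1000: -3.0 dB, -45.0°; ω = 4538: -13.3 dB, -77.6°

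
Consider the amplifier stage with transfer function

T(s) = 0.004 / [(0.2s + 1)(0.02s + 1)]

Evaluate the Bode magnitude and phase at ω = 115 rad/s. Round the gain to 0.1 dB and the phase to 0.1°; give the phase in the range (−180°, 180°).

At ω = 115 rad/s:
pole (1 + j115·0.2) = 1 + j23 → |·| ≈ 23.022, ∠ ≈ 87.51°
pole (1 + j115·0.02) = 1 + j2.3 → |·| ≈ 2.508, ∠ ≈ 66.50°
|T| = 0.004 · 1 / (23.022 · 2.508) ≈ 6.9277e-05
Gain = 20 log₁₀(6.9277e-05) ≈ -83.19 dB
∠T = (0°) − (87.51° + 66.50°) = -154.01°

-83.2 dB, -154.0°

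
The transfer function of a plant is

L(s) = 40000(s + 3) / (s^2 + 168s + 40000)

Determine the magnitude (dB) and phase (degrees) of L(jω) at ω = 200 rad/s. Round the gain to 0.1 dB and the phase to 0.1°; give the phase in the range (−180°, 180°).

47.5 dB, -0.9°

At s = jω = j200:
zero (s+3): 3 + j200 → |·| = √(3²+200²) = √40009 ≈ 200.02, ∠ = arctan(200/3) ≈ 89.14°
quadratic: (j200)² + 168·j200 + 40000 = 0 + j33600 → |·| ≈ 33600, ∠ ≈ 90.00°
|L| = 40000 · 200.02 / 33600 ≈ 238.12
Gain = 20 log₁₀(238.12) ≈ 47.54 dB
∠L = 89.14° − 90.00° = -0.86°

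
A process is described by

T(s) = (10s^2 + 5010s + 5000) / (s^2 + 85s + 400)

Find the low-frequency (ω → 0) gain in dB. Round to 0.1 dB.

T(0) = 5000 / 400 = 12.5
20 log₁₀(12.5) ≈ 21.94 dB

21.9 dB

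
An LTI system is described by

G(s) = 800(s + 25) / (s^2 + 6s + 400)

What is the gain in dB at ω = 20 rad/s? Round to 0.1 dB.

46.6 dB

At s = jω = j20:
zero (s+25): 25 + j20 → |·| = √(25²+20²) = √1025 ≈ 32.016, ∠ = arctan(20/25) ≈ 38.66°
quadratic: (j20)² + 6·j20 + 400 = 0 + j120 → |·| ≈ 120, ∠ ≈ 90.00°
|G| = 800 · 32.016 / 120 ≈ 213.44
Gain = 20 log₁₀(213.44) ≈ 46.59 dB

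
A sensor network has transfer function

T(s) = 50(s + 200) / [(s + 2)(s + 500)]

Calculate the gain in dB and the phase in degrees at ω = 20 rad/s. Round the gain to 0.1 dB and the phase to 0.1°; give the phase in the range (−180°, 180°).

At s = jω = j20:
zero (s+200): 200 + j20 → |·| = √(200²+20²) = √40400 ≈ 201, ∠ = arctan(20/200) ≈ 5.71°
pole (s+2): 2 + j20 → |·| = √(2²+20²) = √404 ≈ 20.1, ∠ = arctan(20/2) ≈ 84.29°
pole (s+500): 500 + j20 → |·| = √(500²+20²) = √250400 ≈ 500.4, ∠ = arctan(20/500) ≈ 2.29°
|T| = 50 · 201 / 10058 ≈ 0.9992
Gain = 20 log₁₀(0.9992) ≈ -0.01 dB
∠T = 5.71° − 86.58° = -80.87°

-0.0 dB, -80.9°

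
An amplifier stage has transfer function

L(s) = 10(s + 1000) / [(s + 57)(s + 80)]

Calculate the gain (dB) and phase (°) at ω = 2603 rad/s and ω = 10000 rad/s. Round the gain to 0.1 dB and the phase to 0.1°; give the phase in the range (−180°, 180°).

ω = 2603: -47.7 dB, -108.0°; ω = 10000: -60.0 dB, -94.9°

At s = jω = j2603:
zero (s+1000): 1000 + j2603 → |·| = √(1000²+2603²) = √7775609 ≈ 2788.5, ∠ = arctan(2603/1000) ≈ 68.98°
pole (s+57): 57 + j2603 → |·| = √(57²+2603²) = √6778858 ≈ 2603.6, ∠ = arctan(2603/57) ≈ 88.75°
pole (s+80): 80 + j2603 → |·| = √(80²+2603²) = √6782009 ≈ 2604.2, ∠ = arctan(2603/80) ≈ 88.24°
|L| = 10 · 2788.5 / 6.7803e+06 ≈ 0.0041126
Gain = 20 log₁₀(0.0041126) ≈ -47.72 dB
∠L = 68.98° − 176.99° = -108.01°

At s = jω = j10000:
zero (s+1000): 1000 + j10000 → |·| = √(1000²+10000²) = √101000000 ≈ 10050, ∠ = arctan(10000/1000) ≈ 84.29°
pole (s+57): 57 + j10000 → |·| = √(57²+10000²) = √100003249 ≈ 10000, ∠ = arctan(10000/57) ≈ 89.67°
pole (s+80): 80 + j10000 → |·| = √(80²+10000²) = √100006400 ≈ 10000, ∠ = arctan(10000/80) ≈ 89.54°
|L| = 10 · 10050 / 1e+08 ≈ 0.001005
Gain = 20 log₁₀(0.001005) ≈ -59.96 dB
∠L = 84.29° − 179.21° = -94.92°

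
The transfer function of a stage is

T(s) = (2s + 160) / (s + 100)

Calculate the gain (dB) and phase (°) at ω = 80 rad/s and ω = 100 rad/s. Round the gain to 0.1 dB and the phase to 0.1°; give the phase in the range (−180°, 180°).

Substitute s = j80:
Numerator: 2(j80) + 160 = 160 + j160
Denominator: (j80) + 100 = 100 + j80
|N| = √(160² + 160²) ≈ 226.27, ∠N ≈ 45.00°
|D| = √(100² + 80²) ≈ 128.06, ∠D ≈ 38.66°
|T| = 226.27 / 128.06 ≈ 1.7669
Gain = 20 log₁₀(1.7669) ≈ 4.94 dB
∠T = 45.00° − 38.66° = 6.34°

Substitute s = j100:
Numerator: 2(j100) + 160 = 160 + j200
Denominator: (j100) + 100 = 100 + j100
|N| = √(160² + 200²) ≈ 256.12, ∠N ≈ 51.34°
|D| = √(100² + 100²) ≈ 141.42, ∠D ≈ 45.00°
|T| = 256.12 / 141.42 ≈ 1.8111
Gain = 20 log₁₀(1.8111) ≈ 5.16 dB
∠T = 51.34° − 45.00° = 6.34°

ω = 80: 4.9 dB, 6.3°; ω = 100: 5.2 dB, 6.3°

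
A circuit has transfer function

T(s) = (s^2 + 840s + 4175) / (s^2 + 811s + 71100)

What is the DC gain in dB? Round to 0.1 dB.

T(0) = 4175 / 71100 ≈ 0.05872
20 log₁₀(0.05872) ≈ -24.62 dB

-24.6 dB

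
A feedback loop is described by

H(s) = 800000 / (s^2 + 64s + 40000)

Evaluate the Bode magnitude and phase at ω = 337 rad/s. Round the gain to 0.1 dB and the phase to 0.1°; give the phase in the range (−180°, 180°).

At s = jω = j337:
quadratic: (j337)² + 64·j337 + 40000 = -73569 + j21568 → |·| ≈ 76665, ∠ ≈ 163.66°
|H| = 800000 / 76665 ≈ 10.435
Gain = 20 log₁₀(10.435) ≈ 20.37 dB
∠H = 0.00° − 163.66° = -163.66°

20.4 dB, -163.7°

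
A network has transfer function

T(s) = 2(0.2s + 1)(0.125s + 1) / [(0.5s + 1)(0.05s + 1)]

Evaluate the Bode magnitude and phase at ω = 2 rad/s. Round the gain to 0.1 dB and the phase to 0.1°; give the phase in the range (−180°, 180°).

3.9 dB, -14.9°

At ω = 2 rad/s:
zero (1 + j2·0.2) = 1 + j0.4 → |·| ≈ 1.077, ∠ ≈ 21.80°
zero (1 + j2·0.125) = 1 + j0.25 → |·| ≈ 1.0308, ∠ ≈ 14.04°
pole (1 + j2·0.5) = 1 + j1 → |·| ≈ 1.4142, ∠ ≈ 45.00°
pole (1 + j2·0.05) = 1 + j0.1 → |·| ≈ 1.005, ∠ ≈ 5.71°
|T| = 2 · 1.077 · 1.0308 / (1.4142 · 1.005) ≈ 1.5622
Gain = 20 log₁₀(1.5622) ≈ 3.87 dB
∠T = (21.80° + 14.04°) − (45.00° + 5.71°) = -14.87°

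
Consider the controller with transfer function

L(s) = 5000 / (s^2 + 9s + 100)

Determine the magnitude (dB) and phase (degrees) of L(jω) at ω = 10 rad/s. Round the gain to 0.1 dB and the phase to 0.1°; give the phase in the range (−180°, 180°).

At s = jω = j10:
quadratic: (j10)² + 9·j10 + 100 = 0 + j90 → |·| ≈ 90, ∠ ≈ 90.00°
|L| = 5000 / 90 ≈ 55.556
Gain = 20 log₁₀(55.556) ≈ 34.89 dB
∠L = 0.00° − 90.00° = -90.00°

34.9 dB, -90.0°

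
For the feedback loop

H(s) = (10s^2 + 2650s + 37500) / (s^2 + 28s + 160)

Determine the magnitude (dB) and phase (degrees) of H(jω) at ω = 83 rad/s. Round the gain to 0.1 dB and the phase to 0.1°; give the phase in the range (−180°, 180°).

Substitute s = j83:
Numerator: 10(j83)^2 + 2650(j83) + 37500 = -31390 + j219950
Denominator: (j83)^2 + 28(j83) + 160 = -6729 + j2324
|N| = √(31390² + 219950²) ≈ 2.2218e+05, ∠N ≈ 98.12°
|D| = √(6729² + 2324²) ≈ 7119, ∠D ≈ 160.95°
|H| = 2.2218e+05 / 7119 ≈ 31.209
Gain = 20 log₁₀(31.209) ≈ 29.89 dB
∠H = 98.12° − 160.95° = -62.83°

29.9 dB, -62.8°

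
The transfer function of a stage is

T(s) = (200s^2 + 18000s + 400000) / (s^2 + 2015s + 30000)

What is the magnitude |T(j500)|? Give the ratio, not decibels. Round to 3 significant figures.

48.9

Substitute s = j500:
Numerator: 200(j500)^2 + 18000(j500) + 400000 = -49600000 + j9000000
Denominator: (j500)^2 + 2015(j500) + 30000 = -220000 + j1007500
|N| = √(49600000² + 9000000²) ≈ 5.041e+07, ∠N ≈ 169.72°
|D| = √(220000² + 1007500²) ≈ 1.0312e+06, ∠D ≈ 102.32°
|T| = 5.041e+07 / 1.0312e+06 ≈ 48.885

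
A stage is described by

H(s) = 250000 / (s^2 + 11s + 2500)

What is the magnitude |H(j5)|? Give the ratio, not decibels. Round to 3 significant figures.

At s = jω = j5:
quadratic: (j5)² + 11·j5 + 2500 = 2475 + j55 → |·| ≈ 2475.6, ∠ ≈ 1.27°
|H| = 250000 / 2475.6 ≈ 100.99

101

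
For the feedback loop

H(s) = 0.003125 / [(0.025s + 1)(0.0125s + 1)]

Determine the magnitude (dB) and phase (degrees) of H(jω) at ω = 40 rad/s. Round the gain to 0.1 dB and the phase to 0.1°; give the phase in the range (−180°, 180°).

-54.1 dB, -71.6°

At ω = 40 rad/s:
pole (1 + j40·0.025) = 1 + j1 → |·| ≈ 1.4142, ∠ ≈ 45.00°
pole (1 + j40·0.0125) = 1 + j0.5 → |·| ≈ 1.118, ∠ ≈ 26.57°
|H| = 0.003125 · 1 / (1.4142 · 1.118) ≈ 0.0019765
Gain = 20 log₁₀(0.0019765) ≈ -54.08 dB
∠H = (0°) − (45.00° + 26.57°) = -71.57°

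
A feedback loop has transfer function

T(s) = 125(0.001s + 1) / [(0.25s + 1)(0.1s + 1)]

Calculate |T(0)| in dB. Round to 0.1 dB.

T(0) = 125 · 1 / 1 = 125
20 log₁₀(125) ≈ 41.94 dB

41.9 dB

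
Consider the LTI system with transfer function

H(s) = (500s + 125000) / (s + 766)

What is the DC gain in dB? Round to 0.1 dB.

H(0) = 125000 / 766 ≈ 163.19
20 log₁₀(163.19) ≈ 44.25 dB

44.3 dB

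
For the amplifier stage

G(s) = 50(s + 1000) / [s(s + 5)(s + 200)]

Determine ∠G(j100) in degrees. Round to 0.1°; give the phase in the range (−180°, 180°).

At s = jω = j100:
zero (s+1000): 1000 + j100 → |·| = √(1000²+100²) = √1010000 ≈ 1005, ∠ = arctan(100/1000) ≈ 5.71°
pole (s+5): 5 + j100 → |·| = √(5²+100²) = √10025 ≈ 100.12, ∠ = arctan(100/5) ≈ 87.14°
pole (s+200): 200 + j100 → |·| = √(200²+100²) = √50000 ≈ 223.61, ∠ = arctan(100/200) ≈ 26.57°
pole at origin: |s| = 100, ∠ = 90.00° (in denominator)
∠G = 5.71° − 203.71° = -198.00° ≡ 162.00° (principal value)

162.0°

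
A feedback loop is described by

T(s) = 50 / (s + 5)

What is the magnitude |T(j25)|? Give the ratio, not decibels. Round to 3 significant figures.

1.96

At s = jω = j25:
pole (s+5): 5 + j25 → |·| = √(5²+25²) = √650 ≈ 25.495, ∠ = arctan(25/5) ≈ 78.69°
|T| = 50 / 25.495 ≈ 1.9612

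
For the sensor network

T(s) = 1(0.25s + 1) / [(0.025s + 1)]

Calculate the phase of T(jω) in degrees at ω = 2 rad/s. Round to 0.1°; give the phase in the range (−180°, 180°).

23.7°

At ω = 2 rad/s:
zero (1 + j2·0.25) = 1 + j0.5 → |·| ≈ 1.118, ∠ ≈ 26.57°
pole (1 + j2·0.025) = 1 + j0.05 → |·| ≈ 1.0012, ∠ ≈ 2.86°
∠T = (26.57°) − (2.86°) = 23.71°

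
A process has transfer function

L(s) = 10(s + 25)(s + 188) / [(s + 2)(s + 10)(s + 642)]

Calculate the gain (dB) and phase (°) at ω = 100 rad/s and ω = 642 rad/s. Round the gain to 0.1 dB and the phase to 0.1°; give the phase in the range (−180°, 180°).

At s = jω = j100:
zero (s+25): 25 + j100 → |·| = √(25²+100²) = √10625 ≈ 103.08, ∠ = arctan(100/25) ≈ 75.96°
zero (s+188): 188 + j100 → |·| = √(188²+100²) = √45344 ≈ 212.94, ∠ = arctan(100/188) ≈ 28.01°
pole (s+2): 2 + j100 → |·| = √(2²+100²) = √10004 ≈ 100.02, ∠ = arctan(100/2) ≈ 88.85°
pole (s+10): 10 + j100 → |·| = √(10²+100²) = √10100 ≈ 100.5, ∠ = arctan(100/10) ≈ 84.29°
pole (s+642): 642 + j100 → |·| = √(642²+100²) = √422164 ≈ 649.74, ∠ = arctan(100/642) ≈ 8.85°
|L| = 10 · 21950 / 6.5312e+06 ≈ 0.033608
Gain = 20 log₁₀(0.033608) ≈ -29.47 dB
∠L = 103.97° − 181.99° = -78.02°

At s = jω = j642:
zero (s+25): 25 + j642 → |·| = √(25²+642²) = √412789 ≈ 642.49, ∠ = arctan(642/25) ≈ 87.77°
zero (s+188): 188 + j642 → |·| = √(188²+642²) = √447508 ≈ 668.96, ∠ = arctan(642/188) ≈ 73.68°
pole (s+2): 2 + j642 → |·| = √(2²+642²) = √412168 ≈ 642, ∠ = arctan(642/2) ≈ 89.82°
pole (s+10): 10 + j642 → |·| = √(10²+642²) = √412264 ≈ 642.08, ∠ = arctan(642/10) ≈ 89.11°
pole (s+642): 642 + j642 → |·| = √(642²+642²) = √824328 ≈ 907.93, ∠ = arctan(642/642) ≈ 45.00°
|L| = 10 · 4.298e+05 / 3.7426e+08 ≈ 0.011484
Gain = 20 log₁₀(0.011484) ≈ -38.80 dB
∠L = 161.45° − 223.93° = -62.48°

ω = 100: -29.5 dB, -78.0°; ω = 642: -38.8 dB, -62.5°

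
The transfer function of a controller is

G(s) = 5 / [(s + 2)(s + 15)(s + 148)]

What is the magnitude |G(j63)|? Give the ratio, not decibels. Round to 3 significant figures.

At s = jω = j63:
pole (s+2): 2 + j63 → |·| = √(2²+63²) = √3973 ≈ 63.032, ∠ = arctan(63/2) ≈ 88.18°
pole (s+15): 15 + j63 → |·| = √(15²+63²) = √4194 ≈ 64.761, ∠ = arctan(63/15) ≈ 76.61°
pole (s+148): 148 + j63 → |·| = √(148²+63²) = √25873 ≈ 160.85, ∠ = arctan(63/148) ≈ 23.06°
|G| = 5 / 6.5659e+05 ≈ 7.6151e-06

7.62e-06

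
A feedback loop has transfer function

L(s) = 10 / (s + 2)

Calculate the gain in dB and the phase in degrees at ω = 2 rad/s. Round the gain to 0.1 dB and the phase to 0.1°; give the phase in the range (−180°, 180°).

11.0 dB, -45.0°

Substitute s = j2:
Numerator: 10 = 10 + j0
Denominator: (j2) + 2 = 2 + j2
|N| = √(10² + 0²) ≈ 10, ∠N ≈ 0.00°
|D| = √(2² + 2²) ≈ 2.8284, ∠D ≈ 45.00°
|L| = 10 / 2.8284 ≈ 3.5356
Gain = 20 log₁₀(3.5356) ≈ 10.97 dB
∠L = 0.00° − 45.00° = -45.00°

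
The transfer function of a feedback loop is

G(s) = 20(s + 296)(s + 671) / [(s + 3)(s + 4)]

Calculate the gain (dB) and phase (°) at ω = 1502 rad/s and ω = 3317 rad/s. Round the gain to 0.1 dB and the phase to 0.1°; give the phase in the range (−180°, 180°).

ω = 1502: 27.0 dB, -35.0°; ω = 3317: 26.2 dB, -16.4°

At s = jω = j1502:
zero (s+296): 296 + j1502 → |·| = √(296²+1502²) = √2343620 ≈ 1530.9, ∠ = arctan(1502/296) ≈ 78.85°
zero (s+671): 671 + j1502 → |·| = √(671²+1502²) = √2706245 ≈ 1645.1, ∠ = arctan(1502/671) ≈ 65.93°
pole (s+3): 3 + j1502 → |·| = √(3²+1502²) = √2256013 ≈ 1502, ∠ = arctan(1502/3) ≈ 89.89°
pole (s+4): 4 + j1502 → |·| = √(4²+1502²) = √2256020 ≈ 1502, ∠ = arctan(1502/4) ≈ 89.85°
|G| = 20 · 2.5185e+06 / 2.256e+06 ≈ 22.327
Gain = 20 log₁₀(22.327) ≈ 26.98 dB
∠G = 144.78° − 179.74° = -34.96°

At s = jω = j3317:
zero (s+296): 296 + j3317 → |·| = √(296²+3317²) = √11090105 ≈ 3330.2, ∠ = arctan(3317/296) ≈ 84.90°
zero (s+671): 671 + j3317 → |·| = √(671²+3317²) = √11452730 ≈ 3384.2, ∠ = arctan(3317/671) ≈ 78.56°
pole (s+3): 3 + j3317 → |·| = √(3²+3317²) = √11002498 ≈ 3317, ∠ = arctan(3317/3) ≈ 89.95°
pole (s+4): 4 + j3317 → |·| = √(4²+3317²) = √11002505 ≈ 3317, ∠ = arctan(3317/4) ≈ 89.93°
|G| = 20 · 1.127e+07 / 1.1002e+07 ≈ 20.487
Gain = 20 log₁₀(20.487) ≈ 26.23 dB
∠G = 163.46° − 179.88° = -16.42°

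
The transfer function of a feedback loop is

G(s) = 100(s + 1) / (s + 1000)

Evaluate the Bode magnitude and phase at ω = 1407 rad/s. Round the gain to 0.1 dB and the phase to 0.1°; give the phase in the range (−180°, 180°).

At s = jω = j1407:
zero (s+1): 1 + j1407 → |·| = √(1²+1407²) = √1979650 ≈ 1407, ∠ = arctan(1407/1) ≈ 89.96°
pole (s+1000): 1000 + j1407 → |·| = √(1000²+1407²) = √2979649 ≈ 1726.2, ∠ = arctan(1407/1000) ≈ 54.60°
|G| = 100 · 1407 / 1726.2 ≈ 81.509
Gain = 20 log₁₀(81.509) ≈ 38.22 dB
∠G = 89.96° − 54.60° = 35.36°

38.2 dB, 35.4°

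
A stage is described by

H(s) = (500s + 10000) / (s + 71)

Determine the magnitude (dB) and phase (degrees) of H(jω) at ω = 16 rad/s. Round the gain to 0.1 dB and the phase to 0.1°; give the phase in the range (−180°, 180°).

44.9 dB, 26.0°

Substitute s = j16:
Numerator: 500(j16) + 10000 = 10000 + j8000
Denominator: (j16) + 71 = 71 + j16
|N| = √(10000² + 8000²) ≈ 12806, ∠N ≈ 38.66°
|D| = √(71² + 16²) ≈ 72.78, ∠D ≈ 12.70°
|H| = 12806 / 72.78 ≈ 175.95
Gain = 20 log₁₀(175.95) ≈ 44.91 dB
∠H = 38.66° − 12.70° = 25.96°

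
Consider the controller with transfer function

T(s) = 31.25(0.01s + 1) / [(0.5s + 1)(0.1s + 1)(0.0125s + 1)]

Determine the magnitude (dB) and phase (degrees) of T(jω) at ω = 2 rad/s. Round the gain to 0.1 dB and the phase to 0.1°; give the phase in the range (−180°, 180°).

At ω = 2 rad/s:
zero (1 + j2·0.01) = 1 + j0.02 → |·| ≈ 1.0002, ∠ ≈ 1.15°
pole (1 + j2·0.5) = 1 + j1 → |·| ≈ 1.4142, ∠ ≈ 45.00°
pole (1 + j2·0.1) = 1 + j0.2 → |·| ≈ 1.0198, ∠ ≈ 11.31°
pole (1 + j2·0.0125) = 1 + j0.025 → |·| ≈ 1.0003, ∠ ≈ 1.43°
|T| = 31.25 · 1.0002 / (1.4142 · 1.0198 · 1.0003) ≈ 21.666
Gain = 20 log₁₀(21.666) ≈ 26.72 dB
∠T = (1.15°) − (45.00° + 11.31° + 1.43°) = -56.59°

26.7 dB, -56.6°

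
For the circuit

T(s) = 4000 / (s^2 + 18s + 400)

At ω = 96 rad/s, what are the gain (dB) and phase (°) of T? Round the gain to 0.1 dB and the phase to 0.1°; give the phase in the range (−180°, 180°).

At s = jω = j96:
quadratic: (j96)² + 18·j96 + 400 = -8816 + j1728 → |·| ≈ 8983.8, ∠ ≈ 168.91°
|T| = 4000 / 8983.8 ≈ 0.44525
Gain = 20 log₁₀(0.44525) ≈ -7.03 dB
∠T = 0.00° − 168.91° = -168.91°

-7.0 dB, -168.9°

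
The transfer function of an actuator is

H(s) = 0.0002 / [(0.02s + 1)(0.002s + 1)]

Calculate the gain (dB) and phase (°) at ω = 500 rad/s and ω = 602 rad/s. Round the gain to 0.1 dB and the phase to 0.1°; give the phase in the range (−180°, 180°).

At ω = 500 rad/s:
pole (1 + j500·0.02) = 1 + j10 → |·| ≈ 10.05, ∠ ≈ 84.29°
pole (1 + j500·0.002) = 1 + j1 → |·| ≈ 1.4142, ∠ ≈ 45.00°
|H| = 0.0002 · 1 / (10.05 · 1.4142) ≈ 1.4072e-05
Gain = 20 log₁₀(1.4072e-05) ≈ -97.03 dB
∠H = (0°) − (84.29° + 45.00°) = -129.29°

At ω = 602 rad/s:
pole (1 + j602·0.02) = 1 + j12.04 → |·| ≈ 12.081, ∠ ≈ 85.25°
pole (1 + j602·0.002) = 1 + j1.204 → |·| ≈ 1.5651, ∠ ≈ 50.29°
|H| = 0.0002 · 1 / (12.081 · 1.5651) ≈ 1.0578e-05
Gain = 20 log₁₀(1.0578e-05) ≈ -99.51 dB
∠H = (0°) − (85.25° + 50.29°) = -135.54°

ω = 500: -97.0 dB, -129.3°; ω = 602: -99.5 dB, -135.5°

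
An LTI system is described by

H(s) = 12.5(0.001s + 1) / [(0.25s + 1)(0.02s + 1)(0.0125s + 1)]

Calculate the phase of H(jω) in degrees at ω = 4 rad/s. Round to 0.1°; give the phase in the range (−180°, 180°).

At ω = 4 rad/s:
zero (1 + j4·0.001) = 1 + j0.004 → |·| ≈ 1, ∠ ≈ 0.23°
pole (1 + j4·0.25) = 1 + j1 → |·| ≈ 1.4142, ∠ ≈ 45.00°
pole (1 + j4·0.02) = 1 + j0.08 → |·| ≈ 1.0032, ∠ ≈ 4.57°
pole (1 + j4·0.0125) = 1 + j0.05 → |·| ≈ 1.0012, ∠ ≈ 2.86°
∠H = (0.23°) − (45.00° + 4.57° + 2.86°) = -52.20°

-52.2°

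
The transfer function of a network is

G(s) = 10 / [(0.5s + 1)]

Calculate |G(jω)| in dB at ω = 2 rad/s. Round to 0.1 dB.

17.0 dB

At ω = 2 rad/s:
pole (1 + j2·0.5) = 1 + j1 → |·| ≈ 1.4142, ∠ ≈ 45.00°
|G| = 10 · 1 / (1.4142) ≈ 7.0711
Gain = 20 log₁₀(7.0711) ≈ 16.99 dB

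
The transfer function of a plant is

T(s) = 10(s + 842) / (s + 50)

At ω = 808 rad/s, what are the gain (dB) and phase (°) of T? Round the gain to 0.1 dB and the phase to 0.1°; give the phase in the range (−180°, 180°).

At s = jω = j808:
zero (s+842): 842 + j808 → |·| = √(842²+808²) = √1361828 ≈ 1167, ∠ = arctan(808/842) ≈ 43.82°
pole (s+50): 50 + j808 → |·| = √(50²+808²) = √655364 ≈ 809.55, ∠ = arctan(808/50) ≈ 86.46°
|T| = 10 · 1167 / 809.55 ≈ 14.415
Gain = 20 log₁₀(14.415) ≈ 23.18 dB
∠T = 43.82° − 86.46° = -42.64°

23.2 dB, -42.6°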